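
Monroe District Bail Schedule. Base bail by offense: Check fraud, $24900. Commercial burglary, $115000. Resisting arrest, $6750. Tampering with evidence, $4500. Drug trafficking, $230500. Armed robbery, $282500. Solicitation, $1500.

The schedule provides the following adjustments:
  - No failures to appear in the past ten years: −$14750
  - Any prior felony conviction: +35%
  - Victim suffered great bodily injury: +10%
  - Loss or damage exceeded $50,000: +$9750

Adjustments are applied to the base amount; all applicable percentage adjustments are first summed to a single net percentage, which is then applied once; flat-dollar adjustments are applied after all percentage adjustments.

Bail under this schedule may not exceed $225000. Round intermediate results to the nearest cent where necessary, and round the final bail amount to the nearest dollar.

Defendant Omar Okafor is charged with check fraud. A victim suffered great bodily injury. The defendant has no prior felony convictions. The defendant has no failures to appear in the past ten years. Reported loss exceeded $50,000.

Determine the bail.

Base amounts from the schedule: check fraud $24900.
Single charge. Combined base = $24900.
Victim suffered great bodily injury (+10%): $24900 × 1.1 = $27390.
No failures to appear in the past ten years (−$14750 flat): $27390 − $14750 = $12640.
Loss or damage exceeded $50,000 (+$9750 flat): $12640 + $9750 = $22390.
$22390 is within the $225000 maximum.

$22390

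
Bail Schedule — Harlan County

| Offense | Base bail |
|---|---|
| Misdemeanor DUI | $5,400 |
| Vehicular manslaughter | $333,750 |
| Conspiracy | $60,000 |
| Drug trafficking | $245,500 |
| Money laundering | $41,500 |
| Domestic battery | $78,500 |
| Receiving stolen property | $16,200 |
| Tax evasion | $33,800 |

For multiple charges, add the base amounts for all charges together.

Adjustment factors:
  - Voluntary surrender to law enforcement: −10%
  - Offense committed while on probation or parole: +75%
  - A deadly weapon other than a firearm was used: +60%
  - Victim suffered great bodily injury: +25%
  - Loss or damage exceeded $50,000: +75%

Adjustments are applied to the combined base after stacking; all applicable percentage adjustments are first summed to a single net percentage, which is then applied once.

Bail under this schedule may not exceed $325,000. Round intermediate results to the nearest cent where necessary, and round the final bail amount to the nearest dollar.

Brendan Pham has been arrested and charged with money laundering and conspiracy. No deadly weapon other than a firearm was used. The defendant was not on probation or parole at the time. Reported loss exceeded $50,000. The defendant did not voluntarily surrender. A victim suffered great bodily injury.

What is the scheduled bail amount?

$203,000

Base amounts from the schedule: money laundering $41,500; conspiracy $60,000.
Stacking rule: sum of all bases. $41,500 + $60,000 = $101,500.
Net percentage adjustment: +25% +75% = +100%. $101,500 × 2 = $203,000.
$203,000 is within the $325,000 maximum.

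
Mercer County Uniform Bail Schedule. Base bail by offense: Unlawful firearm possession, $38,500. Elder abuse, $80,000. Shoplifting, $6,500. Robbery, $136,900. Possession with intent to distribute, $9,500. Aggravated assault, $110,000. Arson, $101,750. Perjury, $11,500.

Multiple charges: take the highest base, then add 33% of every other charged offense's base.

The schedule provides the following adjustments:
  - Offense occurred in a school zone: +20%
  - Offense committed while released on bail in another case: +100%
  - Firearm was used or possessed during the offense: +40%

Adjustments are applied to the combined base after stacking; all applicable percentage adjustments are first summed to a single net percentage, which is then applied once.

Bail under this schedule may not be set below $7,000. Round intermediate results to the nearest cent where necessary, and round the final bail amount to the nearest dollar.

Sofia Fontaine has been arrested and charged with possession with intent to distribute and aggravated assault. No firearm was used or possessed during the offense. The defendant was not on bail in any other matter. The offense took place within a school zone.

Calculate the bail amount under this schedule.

Base amounts from the schedule: possession with intent to distribute $9,500; aggravated assault $110,000.
Stacking rule: highest base plus 33% of each additional charge. Highest is aggravated assault at $110,000. Additional: $9,500 × 33% = $3,135. Combined base = $110,000 + $3,135 = $113,135.
Offense occurred in a school zone (+20%): $113,135 × 1.2 = $135,762.
$135,762 is at or above the $7,000 minimum.

$135,762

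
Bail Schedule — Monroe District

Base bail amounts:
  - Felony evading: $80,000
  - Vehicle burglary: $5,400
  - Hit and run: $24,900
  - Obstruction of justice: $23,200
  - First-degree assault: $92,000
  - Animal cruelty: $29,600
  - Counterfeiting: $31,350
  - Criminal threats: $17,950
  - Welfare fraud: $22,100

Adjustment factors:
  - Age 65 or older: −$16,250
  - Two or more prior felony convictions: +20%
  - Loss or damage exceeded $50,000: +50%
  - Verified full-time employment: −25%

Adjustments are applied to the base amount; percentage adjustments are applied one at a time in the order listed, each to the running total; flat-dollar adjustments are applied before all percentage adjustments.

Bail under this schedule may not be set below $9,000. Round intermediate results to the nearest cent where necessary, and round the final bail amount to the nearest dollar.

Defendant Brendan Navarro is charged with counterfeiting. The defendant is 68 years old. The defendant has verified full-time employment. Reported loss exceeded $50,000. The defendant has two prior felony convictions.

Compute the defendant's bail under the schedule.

$20,385

Base amounts from the schedule: counterfeiting $31,350.
Single charge. Combined base = $31,350.
Age 65 or older (−$16,250 flat): $31,350 − $16,250 = $15,100.
Two or more prior felony convictions (+20%): $15,100 × 1.2 = $18,120.
Loss or damage exceeded $50,000 (+50%): $18,120 × 1.5 = $27,180.
Verified full-time employment (−25%): $27,180 × 0.75 = $20,385.
$20,385 is at or above the $9,000 minimum.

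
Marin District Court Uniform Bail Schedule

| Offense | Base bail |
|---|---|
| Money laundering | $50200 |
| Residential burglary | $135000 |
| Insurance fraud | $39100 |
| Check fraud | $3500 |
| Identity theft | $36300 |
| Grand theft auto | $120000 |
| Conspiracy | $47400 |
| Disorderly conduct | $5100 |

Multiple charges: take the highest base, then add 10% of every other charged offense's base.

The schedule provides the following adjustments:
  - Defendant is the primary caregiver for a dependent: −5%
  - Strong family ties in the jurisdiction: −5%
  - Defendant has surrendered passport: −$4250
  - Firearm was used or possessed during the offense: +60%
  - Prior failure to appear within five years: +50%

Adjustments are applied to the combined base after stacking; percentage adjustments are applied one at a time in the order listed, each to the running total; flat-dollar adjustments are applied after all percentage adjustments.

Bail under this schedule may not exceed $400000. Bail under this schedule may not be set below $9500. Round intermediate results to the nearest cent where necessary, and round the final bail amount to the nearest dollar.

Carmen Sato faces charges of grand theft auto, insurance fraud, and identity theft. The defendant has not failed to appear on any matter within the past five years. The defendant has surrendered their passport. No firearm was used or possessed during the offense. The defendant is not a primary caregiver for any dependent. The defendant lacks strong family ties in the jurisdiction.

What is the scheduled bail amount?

$123290

Base amounts from the schedule: grand theft auto $120000; insurance fraud $39100; identity theft $36300.
Stacking rule: highest base plus 10% of each additional charge. Highest is grand theft auto at $120000. Additional: $39100 × 10% = $3910; $36300 × 10% = $3630. Combined base = $120000 + $7540 = $127540.
Defendant has surrendered passport (−$4250 flat): $127540 − $4250 = $123290.
$123290 is within the $400000 maximum.
$123290 is at or above the $9500 minimum.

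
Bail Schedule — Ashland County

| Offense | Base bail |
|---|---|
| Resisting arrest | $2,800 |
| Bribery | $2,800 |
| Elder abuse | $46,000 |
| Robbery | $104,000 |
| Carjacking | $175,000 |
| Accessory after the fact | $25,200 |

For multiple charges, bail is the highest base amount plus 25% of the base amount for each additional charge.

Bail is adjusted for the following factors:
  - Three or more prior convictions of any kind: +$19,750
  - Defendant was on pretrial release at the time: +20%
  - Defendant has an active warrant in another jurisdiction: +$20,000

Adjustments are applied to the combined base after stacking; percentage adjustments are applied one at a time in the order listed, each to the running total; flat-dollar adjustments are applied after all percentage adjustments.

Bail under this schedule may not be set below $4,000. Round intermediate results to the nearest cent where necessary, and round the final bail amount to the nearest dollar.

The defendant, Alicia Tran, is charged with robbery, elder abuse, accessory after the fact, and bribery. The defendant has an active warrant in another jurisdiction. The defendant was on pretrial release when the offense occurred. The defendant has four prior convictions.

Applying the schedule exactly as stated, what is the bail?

Base amounts from the schedule: robbery $104,000; elder abuse $46,000; accessory after the fact $25,200; bribery $2,800.
Stacking rule: highest base plus 25% of each additional charge. Highest is robbery at $104,000. Additional: $46,000 × 25% = $11,500; $25,200 × 25% = $6,300; $2,800 × 25% = $700. Combined base = $104,000 + $18,500 = $122,500.
Defendant was on pretrial release at the time (+20%): $122,500 × 1.2 = $147,000.
Three or more prior convictions of any kind (+$19,750 flat): $147,000 + $19,750 = $166,750.
Defendant has an active warrant in another jurisdiction (+$20,000 flat): $166,750 + $20,000 = $186,750.
$186,750 is at or above the $4,000 minimum.

$186,750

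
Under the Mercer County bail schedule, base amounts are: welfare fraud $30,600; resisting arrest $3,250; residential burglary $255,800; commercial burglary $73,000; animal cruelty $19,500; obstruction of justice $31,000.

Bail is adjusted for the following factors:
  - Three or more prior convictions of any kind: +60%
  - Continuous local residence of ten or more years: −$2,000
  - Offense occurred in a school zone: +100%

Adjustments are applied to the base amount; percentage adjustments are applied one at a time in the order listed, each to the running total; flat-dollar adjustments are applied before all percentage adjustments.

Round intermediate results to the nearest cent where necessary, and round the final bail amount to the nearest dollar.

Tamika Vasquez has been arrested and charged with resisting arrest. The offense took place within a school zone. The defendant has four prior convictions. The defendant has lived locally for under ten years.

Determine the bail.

$10,400

Base amounts from the schedule: resisting arrest $3,250.
Single charge. Combined base = $3,250.
Three or more prior convictions of any kind (+60%): $3,250 × 1.6 = $5,200.
Offense occurred in a school zone (+100%): $5,200 × 2 = $10,400.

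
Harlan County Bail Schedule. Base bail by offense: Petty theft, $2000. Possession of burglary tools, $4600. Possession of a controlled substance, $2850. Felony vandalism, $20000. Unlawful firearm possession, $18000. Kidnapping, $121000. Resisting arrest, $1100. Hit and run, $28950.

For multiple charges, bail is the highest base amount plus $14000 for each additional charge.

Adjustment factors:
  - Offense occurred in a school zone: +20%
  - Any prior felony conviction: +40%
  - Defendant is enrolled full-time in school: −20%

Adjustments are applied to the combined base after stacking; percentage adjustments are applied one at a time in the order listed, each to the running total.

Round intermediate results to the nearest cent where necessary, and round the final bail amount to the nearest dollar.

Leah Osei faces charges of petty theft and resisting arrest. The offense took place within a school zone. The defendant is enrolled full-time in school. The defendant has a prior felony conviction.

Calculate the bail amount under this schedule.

$21504

Base amounts from the schedule: petty theft $2000; resisting arrest $1100.
Stacking rule: highest base plus $14000 per additional charge. Highest is petty theft at $2000; 1 additional charge → +$14000. Combined base = $16000.
Offense occurred in a school zone (+20%): $16000 × 1.2 = $19200.
Any prior felony conviction (+40%): $19200 × 1.4 = $26880.
Defendant is enrolled full-time in school (−20%): $26880 × 0.8 = $21504.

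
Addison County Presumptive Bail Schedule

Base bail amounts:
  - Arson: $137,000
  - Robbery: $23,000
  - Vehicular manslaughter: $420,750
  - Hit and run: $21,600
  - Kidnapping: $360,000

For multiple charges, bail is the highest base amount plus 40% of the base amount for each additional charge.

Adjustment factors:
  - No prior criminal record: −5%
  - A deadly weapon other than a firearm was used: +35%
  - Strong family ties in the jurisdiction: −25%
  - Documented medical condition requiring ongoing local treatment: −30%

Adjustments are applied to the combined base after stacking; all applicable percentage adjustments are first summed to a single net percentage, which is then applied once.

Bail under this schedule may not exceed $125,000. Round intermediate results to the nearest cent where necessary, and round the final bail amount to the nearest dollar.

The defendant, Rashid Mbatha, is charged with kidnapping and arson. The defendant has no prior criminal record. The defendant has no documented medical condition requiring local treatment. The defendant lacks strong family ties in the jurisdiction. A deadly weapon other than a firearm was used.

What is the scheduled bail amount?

$125,000

Base amounts from the schedule: kidnapping $360,000; arson $137,000.
Stacking rule: highest base plus 40% of each additional charge. Highest is kidnapping at $360,000. Additional: $137,000 × 40% = $54,800. Combined base = $360,000 + $54,800 = $414,800.
Net percentage adjustment: −5% +35% = +30%. $414,800 × 1.3 = $539,240.
Result $539,240 exceeds the maximum of $125,000; bail is capped at $125,000.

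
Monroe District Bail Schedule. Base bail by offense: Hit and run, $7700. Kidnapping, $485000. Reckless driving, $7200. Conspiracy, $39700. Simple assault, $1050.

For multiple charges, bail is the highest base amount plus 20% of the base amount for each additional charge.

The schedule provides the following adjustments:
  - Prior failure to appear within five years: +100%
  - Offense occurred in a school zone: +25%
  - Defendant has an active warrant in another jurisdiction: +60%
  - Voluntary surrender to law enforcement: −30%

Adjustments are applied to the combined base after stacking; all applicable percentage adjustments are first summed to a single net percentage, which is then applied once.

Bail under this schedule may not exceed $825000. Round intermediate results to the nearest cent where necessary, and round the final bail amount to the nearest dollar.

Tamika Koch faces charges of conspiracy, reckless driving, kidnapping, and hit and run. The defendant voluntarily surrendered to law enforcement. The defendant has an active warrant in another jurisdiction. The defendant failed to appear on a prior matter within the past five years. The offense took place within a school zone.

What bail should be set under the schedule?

Base amounts from the schedule: conspiracy $39700; reckless driving $7200; kidnapping $485000; hit and run $7700.
Stacking rule: highest base plus 20% of each additional charge. Highest is kidnapping at $485000. Additional: $39700 × 20% = $7940; $7200 × 20% = $1440; $7700 × 20% = $1540. Combined base = $485000 + $10920 = $495920.
Net percentage adjustment: +100% +25% +60% −30% = +155%. $495920 × 2.55 = $1264596.
Result $1264596 exceeds the maximum of $825000; bail is capped at $825000.

$825000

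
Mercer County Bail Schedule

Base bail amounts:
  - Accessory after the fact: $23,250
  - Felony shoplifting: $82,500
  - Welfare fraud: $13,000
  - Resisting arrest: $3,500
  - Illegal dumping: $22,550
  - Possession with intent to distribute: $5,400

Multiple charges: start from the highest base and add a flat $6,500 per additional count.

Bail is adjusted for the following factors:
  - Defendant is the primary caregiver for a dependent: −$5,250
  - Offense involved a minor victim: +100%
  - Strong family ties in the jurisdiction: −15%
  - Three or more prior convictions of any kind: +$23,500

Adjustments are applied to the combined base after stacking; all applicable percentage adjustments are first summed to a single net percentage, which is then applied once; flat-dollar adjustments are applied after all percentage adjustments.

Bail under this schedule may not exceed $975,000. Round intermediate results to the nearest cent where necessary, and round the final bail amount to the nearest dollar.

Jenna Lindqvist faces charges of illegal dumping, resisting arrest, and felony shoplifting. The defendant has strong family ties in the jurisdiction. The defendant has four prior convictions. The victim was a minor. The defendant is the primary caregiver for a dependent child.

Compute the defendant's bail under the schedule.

Base amounts from the schedule: illegal dumping $22,550; resisting arrest $3,500; felony shoplifting $82,500.
Stacking rule: highest base plus $6,500 per additional charge. Highest is felony shoplifting at $82,500; 2 additional charges → +$13,000. Combined base = $95,500.
Net percentage adjustment: +100% −15% = +85%. $95,500 × 1.85 = $176,675.
Defendant is the primary caregiver for a dependent (−$5,250 flat): $176,675 − $5,250 = $171,425.
Three or more prior convictions of any kind (+$23,500 flat): $171,425 + $23,500 = $194,925.
$194,925 is within the $975,000 maximum.

$194,925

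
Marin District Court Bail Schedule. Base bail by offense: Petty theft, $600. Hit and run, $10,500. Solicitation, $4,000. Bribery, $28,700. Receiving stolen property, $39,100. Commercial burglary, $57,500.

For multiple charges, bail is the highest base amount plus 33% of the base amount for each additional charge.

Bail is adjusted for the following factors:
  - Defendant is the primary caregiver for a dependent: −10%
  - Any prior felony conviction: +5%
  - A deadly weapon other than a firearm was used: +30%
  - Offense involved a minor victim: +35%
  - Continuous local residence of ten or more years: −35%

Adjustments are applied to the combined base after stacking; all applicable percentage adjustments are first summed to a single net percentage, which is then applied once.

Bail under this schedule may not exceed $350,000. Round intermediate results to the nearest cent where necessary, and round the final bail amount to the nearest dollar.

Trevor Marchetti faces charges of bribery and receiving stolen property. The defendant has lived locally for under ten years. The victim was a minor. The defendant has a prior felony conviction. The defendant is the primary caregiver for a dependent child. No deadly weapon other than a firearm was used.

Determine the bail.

$63,142

Base amounts from the schedule: bribery $28,700; receiving stolen property $39,100.
Stacking rule: highest base plus 33% of each additional charge. Highest is receiving stolen property at $39,100. Additional: $28,700 × 33% = $9,471. Combined base = $39,100 + $9,471 = $48,571.
Net percentage adjustment: −10% +5% +35% = +30%. $48,571 × 1.3 = $63,142.30.
$63,142.30 is within the $350,000 maximum.
Rounded to the nearest dollar: $63,142.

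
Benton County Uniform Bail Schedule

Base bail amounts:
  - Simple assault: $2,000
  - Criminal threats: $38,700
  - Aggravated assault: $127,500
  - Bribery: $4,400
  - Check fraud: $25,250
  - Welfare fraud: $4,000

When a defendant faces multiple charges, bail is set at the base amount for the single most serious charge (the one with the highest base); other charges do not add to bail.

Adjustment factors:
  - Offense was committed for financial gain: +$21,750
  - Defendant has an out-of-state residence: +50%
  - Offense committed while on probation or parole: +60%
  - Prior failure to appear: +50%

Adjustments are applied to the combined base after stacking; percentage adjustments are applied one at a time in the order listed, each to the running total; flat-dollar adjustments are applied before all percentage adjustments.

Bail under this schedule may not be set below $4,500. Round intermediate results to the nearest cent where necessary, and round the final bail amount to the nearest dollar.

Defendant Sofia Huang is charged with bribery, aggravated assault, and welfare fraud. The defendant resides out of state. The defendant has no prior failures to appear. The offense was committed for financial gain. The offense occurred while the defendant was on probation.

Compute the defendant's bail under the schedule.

$358,200

Base amounts from the schedule: bribery $4,400; aggravated assault $127,500; welfare fraud $4,000.
Stacking rule: use the highest base only. Highest is aggravated assault at $127,500. Combined base = $127,500.
Offense was committed for financial gain (+$21,750 flat): $127,500 + $21,750 = $149,250.
Defendant has an out-of-state residence (+50%): $149,250 × 1.5 = $223,875.
Offense committed while on probation or parole (+60%): $223,875 × 1.6 = $358,200.
$358,200 is at or above the $4,500 minimum.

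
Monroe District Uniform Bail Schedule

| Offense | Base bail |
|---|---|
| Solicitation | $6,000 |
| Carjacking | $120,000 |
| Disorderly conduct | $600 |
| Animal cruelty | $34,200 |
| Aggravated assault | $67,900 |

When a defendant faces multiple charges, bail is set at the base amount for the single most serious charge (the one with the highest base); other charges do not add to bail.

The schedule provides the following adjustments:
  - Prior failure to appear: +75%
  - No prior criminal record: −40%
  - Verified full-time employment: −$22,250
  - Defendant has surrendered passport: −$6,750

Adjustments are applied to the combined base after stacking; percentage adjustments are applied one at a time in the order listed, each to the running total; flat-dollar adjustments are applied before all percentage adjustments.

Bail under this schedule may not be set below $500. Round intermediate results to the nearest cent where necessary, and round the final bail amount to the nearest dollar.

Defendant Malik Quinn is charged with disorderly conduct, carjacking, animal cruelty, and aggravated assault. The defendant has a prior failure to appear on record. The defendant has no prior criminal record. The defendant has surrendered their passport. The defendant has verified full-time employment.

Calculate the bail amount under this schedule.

Base amounts from the schedule: disorderly conduct $600; carjacking $120,000; animal cruelty $34,200; aggravated assault $67,900.
Stacking rule: use the highest base only. Highest is carjacking at $120,000. Combined base = $120,000.
Verified full-time employment (−$22,250 flat): $120,000 − $22,250 = $97,750.
Defendant has surrendered passport (−$6,750 flat): $97,750 − $6,750 = $91,000.
Prior failure to appear (+75%): $91,000 × 1.75 = $159,250.
No prior criminal record (−40%): $159,250 × 0.6 = $95,550.
$95,550 is at or above the $500 minimum.

$95,550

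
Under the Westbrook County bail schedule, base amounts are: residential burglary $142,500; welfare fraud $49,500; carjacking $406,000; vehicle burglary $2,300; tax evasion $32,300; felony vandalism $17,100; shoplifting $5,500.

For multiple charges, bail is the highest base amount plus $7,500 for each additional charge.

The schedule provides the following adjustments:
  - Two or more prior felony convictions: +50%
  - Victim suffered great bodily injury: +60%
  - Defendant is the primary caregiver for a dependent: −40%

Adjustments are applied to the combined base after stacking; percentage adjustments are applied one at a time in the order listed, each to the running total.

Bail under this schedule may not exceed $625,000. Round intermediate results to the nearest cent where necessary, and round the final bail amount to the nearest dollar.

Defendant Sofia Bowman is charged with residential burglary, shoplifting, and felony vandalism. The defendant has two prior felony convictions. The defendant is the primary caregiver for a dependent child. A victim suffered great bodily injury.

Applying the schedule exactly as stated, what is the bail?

$226,800

Base amounts from the schedule: residential burglary $142,500; shoplifting $5,500; felony vandalism $17,100.
Stacking rule: highest base plus $7,500 per additional charge. Highest is residential burglary at $142,500; 2 additional charges → +$15,000. Combined base = $157,500.
Two or more prior felony convictions (+50%): $157,500 × 1.5 = $236,250.
Victim suffered great bodily injury (+60%): $236,250 × 1.6 = $378,000.
Defendant is the primary caregiver for a dependent (−40%): $378,000 × 0.6 = $226,800.
$226,800 is within the $625,000 maximum.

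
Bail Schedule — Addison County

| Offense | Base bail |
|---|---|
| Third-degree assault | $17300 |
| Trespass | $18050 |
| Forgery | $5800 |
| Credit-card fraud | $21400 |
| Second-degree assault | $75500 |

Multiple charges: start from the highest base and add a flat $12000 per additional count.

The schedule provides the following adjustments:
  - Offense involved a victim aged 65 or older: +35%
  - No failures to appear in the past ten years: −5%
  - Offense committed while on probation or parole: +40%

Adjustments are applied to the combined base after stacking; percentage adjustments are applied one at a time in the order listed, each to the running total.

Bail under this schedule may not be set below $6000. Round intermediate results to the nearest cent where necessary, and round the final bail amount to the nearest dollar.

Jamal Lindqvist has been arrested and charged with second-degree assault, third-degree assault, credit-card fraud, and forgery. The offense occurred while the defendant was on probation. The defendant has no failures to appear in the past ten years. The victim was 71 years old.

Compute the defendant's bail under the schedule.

Base amounts from the schedule: second-degree assault $75500; third-degree assault $17300; credit-card fraud $21400; forgery $5800.
Stacking rule: highest base plus $12000 per additional charge. Highest is second-degree assault at $75500; 3 additional charges → +$36000. Combined base = $111500.
Offense involved a victim aged 65 or older (+35%): $111500 × 1.35 = $150525.
No failures to appear in the past ten years (−5%): $150525 × 0.95 = $142998.75.
Offense committed while on probation or parole (+40%): $142998.75 × 1.4 = $200198.25.
$200198.25 is at or above the $6000 minimum.
Rounded to the nearest dollar: $200198.

$200198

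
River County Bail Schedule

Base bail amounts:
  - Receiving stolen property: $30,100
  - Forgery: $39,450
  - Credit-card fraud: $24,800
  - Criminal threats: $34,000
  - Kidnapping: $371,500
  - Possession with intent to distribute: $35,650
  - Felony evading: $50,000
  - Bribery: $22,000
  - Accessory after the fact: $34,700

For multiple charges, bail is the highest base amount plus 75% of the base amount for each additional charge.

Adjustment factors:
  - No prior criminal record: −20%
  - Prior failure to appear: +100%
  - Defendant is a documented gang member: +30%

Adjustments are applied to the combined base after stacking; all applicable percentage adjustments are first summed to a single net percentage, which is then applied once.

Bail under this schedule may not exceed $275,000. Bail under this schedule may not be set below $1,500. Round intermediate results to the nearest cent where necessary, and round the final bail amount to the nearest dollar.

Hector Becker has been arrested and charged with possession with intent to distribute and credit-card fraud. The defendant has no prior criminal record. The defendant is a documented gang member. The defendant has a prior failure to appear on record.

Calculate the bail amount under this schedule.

Base amounts from the schedule: possession with intent to distribute $35,650; credit-card fraud $24,800.
Stacking rule: highest base plus 75% of each additional charge. Highest is possession with intent to distribute at $35,650. Additional: $24,800 × 75% = $18,600. Combined base = $35,650 + $18,600 = $54,250.
Net percentage adjustment: −20% +100% +30% = +110%. $54,250 × 2.1 = $113,925.
$113,925 is within the $275,000 maximum.
$113,925 is at or above the $1,500 minimum.

$113,925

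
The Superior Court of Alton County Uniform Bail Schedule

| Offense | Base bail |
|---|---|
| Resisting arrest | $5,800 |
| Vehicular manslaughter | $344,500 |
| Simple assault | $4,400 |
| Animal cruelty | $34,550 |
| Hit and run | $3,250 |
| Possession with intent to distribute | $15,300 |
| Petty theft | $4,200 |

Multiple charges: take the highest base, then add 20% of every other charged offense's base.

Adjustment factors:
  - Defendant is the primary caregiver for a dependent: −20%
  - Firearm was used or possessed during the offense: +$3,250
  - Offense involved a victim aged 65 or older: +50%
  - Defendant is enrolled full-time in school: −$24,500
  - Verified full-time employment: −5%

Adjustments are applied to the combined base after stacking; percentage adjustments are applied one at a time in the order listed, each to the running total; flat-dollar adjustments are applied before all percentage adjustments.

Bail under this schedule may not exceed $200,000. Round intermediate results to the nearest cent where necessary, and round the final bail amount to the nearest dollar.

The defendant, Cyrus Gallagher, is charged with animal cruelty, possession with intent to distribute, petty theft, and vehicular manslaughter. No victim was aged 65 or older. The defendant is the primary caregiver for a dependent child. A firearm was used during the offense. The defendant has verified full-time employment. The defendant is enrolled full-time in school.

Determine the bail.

$200,000

Base amounts from the schedule: animal cruelty $34,550; possession with intent to distribute $15,300; petty theft $4,200; vehicular manslaughter $344,500.
Stacking rule: highest base plus 20% of each additional charge. Highest is vehicular manslaughter at $344,500. Additional: $34,550 × 20% = $6,910; $15,300 × 20% = $3,060; $4,200 × 20% = $840. Combined base = $344,500 + $10,810 = $355,310.
Firearm was used or possessed during the offense (+$3,250 flat): $355,310 + $3,250 = $358,560.
Defendant is enrolled full-time in school (−$24,500 flat): $358,560 − $24,500 = $334,060.
Defendant is the primary caregiver for a dependent (−20%): $334,060 × 0.8 = $267,248.
Verified full-time employment (−5%): $267,248 × 0.95 = $253,885.60.
Result $253,885.60 exceeds the maximum of $200,000; bail is capped at $200,000.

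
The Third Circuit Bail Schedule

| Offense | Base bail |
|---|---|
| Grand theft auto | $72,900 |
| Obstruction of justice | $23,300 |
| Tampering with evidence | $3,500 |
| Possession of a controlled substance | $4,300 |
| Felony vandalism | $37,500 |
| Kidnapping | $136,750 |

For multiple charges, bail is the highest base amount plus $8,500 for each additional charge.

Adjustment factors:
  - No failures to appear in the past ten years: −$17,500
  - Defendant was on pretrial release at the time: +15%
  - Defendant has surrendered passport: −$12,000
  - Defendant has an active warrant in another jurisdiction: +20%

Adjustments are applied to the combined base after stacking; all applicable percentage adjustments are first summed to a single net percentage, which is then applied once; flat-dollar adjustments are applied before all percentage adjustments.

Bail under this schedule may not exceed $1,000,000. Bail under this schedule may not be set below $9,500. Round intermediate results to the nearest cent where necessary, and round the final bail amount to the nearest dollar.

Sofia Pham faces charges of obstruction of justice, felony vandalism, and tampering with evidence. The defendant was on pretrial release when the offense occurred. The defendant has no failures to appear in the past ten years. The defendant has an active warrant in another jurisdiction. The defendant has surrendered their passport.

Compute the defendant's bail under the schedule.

$33,750

Base amounts from the schedule: obstruction of justice $23,300; felony vandalism $37,500; tampering with evidence $3,500.
Stacking rule: highest base plus $8,500 per additional charge. Highest is felony vandalism at $37,500; 2 additional charges → +$17,000. Combined base = $54,500.
No failures to appear in the past ten years (−$17,500 flat): $54,500 − $17,500 = $37,000.
Defendant has surrendered passport (−$12,000 flat): $37,000 − $12,000 = $25,000.
Net percentage adjustment: +15% +20% = +35%. $25,000 × 1.35 = $33,750.
$33,750 is within the $1,000,000 maximum.
$33,750 is at or above the $9,500 minimum.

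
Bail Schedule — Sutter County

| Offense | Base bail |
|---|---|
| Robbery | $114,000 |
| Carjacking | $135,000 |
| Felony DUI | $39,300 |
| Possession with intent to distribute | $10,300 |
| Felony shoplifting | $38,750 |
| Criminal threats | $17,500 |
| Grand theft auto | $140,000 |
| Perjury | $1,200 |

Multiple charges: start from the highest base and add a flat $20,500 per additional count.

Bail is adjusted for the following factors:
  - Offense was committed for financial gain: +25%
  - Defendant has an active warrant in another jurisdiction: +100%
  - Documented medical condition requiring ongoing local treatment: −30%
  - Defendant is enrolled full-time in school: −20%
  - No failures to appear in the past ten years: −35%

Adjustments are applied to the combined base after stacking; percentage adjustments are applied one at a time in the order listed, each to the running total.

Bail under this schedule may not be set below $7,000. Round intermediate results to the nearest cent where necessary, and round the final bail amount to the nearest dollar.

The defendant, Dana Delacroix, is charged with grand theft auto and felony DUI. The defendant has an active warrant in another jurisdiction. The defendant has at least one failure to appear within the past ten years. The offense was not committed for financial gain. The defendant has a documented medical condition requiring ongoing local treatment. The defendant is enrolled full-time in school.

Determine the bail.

$179,760

Base amounts from the schedule: grand theft auto $140,000; felony DUI $39,300.
Stacking rule: highest base plus $20,500 per additional charge. Highest is grand theft auto at $140,000; 1 additional charge → +$20,500. Combined base = $160,500.
Defendant has an active warrant in another jurisdiction (+100%): $160,500 × 2 = $321,000.
Documented medical condition requiring ongoing local treatment (−30%): $321,000 × 0.7 = $224,700.
Defendant is enrolled full-time in school (−20%): $224,700 × 0.8 = $179,760.
$179,760 is at or above the $7,000 minimum.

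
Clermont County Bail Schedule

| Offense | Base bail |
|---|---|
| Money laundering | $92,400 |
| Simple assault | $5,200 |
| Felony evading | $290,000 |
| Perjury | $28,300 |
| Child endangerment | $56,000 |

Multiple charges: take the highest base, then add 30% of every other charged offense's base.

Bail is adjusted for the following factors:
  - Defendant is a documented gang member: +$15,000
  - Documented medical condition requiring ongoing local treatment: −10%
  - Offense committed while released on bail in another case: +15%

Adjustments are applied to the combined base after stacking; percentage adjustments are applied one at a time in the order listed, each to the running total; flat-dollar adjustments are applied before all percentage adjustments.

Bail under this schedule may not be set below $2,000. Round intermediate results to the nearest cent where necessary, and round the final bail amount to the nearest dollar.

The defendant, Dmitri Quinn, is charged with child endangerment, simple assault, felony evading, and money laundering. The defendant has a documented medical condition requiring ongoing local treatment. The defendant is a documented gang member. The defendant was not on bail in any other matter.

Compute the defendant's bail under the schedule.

$315,972

Base amounts from the schedule: child endangerment $56,000; simple assault $5,200; felony evading $290,000; money laundering $92,400.
Stacking rule: highest base plus 30% of each additional charge. Highest is felony evading at $290,000. Additional: $56,000 × 30% = $16,800; $5,200 × 30% = $1,560; $92,400 × 30% = $27,720. Combined base = $290,000 + $46,080 = $336,080.
Defendant is a documented gang member (+$15,000 flat): $336,080 + $15,000 = $351,080.
Documented medical condition requiring ongoing local treatment (−10%): $351,080 × 0.9 = $315,972.
$315,972 is at or above the $2,000 minimum.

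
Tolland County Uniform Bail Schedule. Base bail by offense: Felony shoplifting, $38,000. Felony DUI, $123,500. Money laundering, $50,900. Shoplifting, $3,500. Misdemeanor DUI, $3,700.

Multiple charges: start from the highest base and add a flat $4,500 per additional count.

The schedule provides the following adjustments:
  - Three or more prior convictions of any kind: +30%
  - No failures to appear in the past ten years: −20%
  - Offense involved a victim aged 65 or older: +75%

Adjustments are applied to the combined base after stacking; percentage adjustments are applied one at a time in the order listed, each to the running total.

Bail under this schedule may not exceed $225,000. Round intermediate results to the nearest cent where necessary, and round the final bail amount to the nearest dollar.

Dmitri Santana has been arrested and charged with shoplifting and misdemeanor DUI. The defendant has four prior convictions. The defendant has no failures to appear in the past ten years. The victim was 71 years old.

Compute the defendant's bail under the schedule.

Base amounts from the schedule: shoplifting $3,500; misdemeanor DUI $3,700.
Stacking rule: highest base plus $4,500 per additional charge. Highest is misdemeanor DUI at $3,700; 1 additional charge → +$4,500. Combined base = $8,200.
Three or more prior convictions of any kind (+30%): $8,200 × 1.3 = $10,660.
No failures to appear in the past ten years (−20%): $10,660 × 0.8 = $8,528.
Offense involved a victim aged 65 or older (+75%): $8,528 × 1.75 = $14,924.
$14,924 is within the $225,000 maximum.

$14,924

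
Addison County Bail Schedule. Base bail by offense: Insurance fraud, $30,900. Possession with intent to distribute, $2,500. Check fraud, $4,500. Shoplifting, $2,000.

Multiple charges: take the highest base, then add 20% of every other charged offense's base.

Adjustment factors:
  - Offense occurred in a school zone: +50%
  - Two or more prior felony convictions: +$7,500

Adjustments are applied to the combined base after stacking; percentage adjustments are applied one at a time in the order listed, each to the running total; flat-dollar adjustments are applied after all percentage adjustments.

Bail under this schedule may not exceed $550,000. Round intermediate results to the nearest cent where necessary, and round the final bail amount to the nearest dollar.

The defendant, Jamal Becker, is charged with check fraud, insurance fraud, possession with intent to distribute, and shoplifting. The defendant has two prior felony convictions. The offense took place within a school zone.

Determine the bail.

$56,550

Base amounts from the schedule: check fraud $4,500; insurance fraud $30,900; possession with intent to distribute $2,500; shoplifting $2,000.
Stacking rule: highest base plus 20% of each additional charge. Highest is insurance fraud at $30,900. Additional: $4,500 × 20% = $900; $2,500 × 20% = $500; $2,000 × 20% = $400. Combined base = $30,900 + $1,800 = $32,700.
Offense occurred in a school zone (+50%): $32,700 × 1.5 = $49,050.
Two or more prior felony convictions (+$7,500 flat): $49,050 + $7,500 = $56,550.
$56,550 is within the $550,000 maximum.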